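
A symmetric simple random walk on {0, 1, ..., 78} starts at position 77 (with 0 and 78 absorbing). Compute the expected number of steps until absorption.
E[τ | X_0 = 77] = 77

Let v_k = E[τ | X_0 = k]. Boundary: v_0 = v_78 = 0. Recurrence: v_k = 1 + (v_{k-1} + v_{k+1})/2 for 1 ≤ k ≤ 77. The particular solution to v_k − (v_{k-1} + v_{k+1})/2 = 1 is v_k = −k^2. Adding homogeneous solution A + B k and matching boundaries gives v_k = k (78 − k). Substituting k = 77: v_77 = 77 · 1 = 77.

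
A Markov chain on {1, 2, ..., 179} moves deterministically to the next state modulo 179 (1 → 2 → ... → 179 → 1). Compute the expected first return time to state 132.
E[T_132 | X_0 = 132] = 179

The chain cycles deterministically, so starting at state 132 it returns in exactly 179 steps. Equivalently, the stationary distribution is uniform π_j = 1/179 for every state j, so by Kac's formula E[T_132] = 1/π_132 = 179.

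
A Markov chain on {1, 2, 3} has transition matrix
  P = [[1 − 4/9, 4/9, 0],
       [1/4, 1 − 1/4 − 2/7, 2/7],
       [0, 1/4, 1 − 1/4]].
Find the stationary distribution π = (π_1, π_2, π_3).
π = (21/101, 112/303, 128/303)

This is a birth-death chain on three states, which satisfies detailed balance: π_1 · P_{12} = π_2 · P_{21} and π_2 · P_{23} = π_3 · P_{32}.
From π_1 · 4/9 = π_2 · 1/4: π_2/π_1 = (4/9)/(1/4) = 16/9.
From π_2 · 2/7 = π_3 · 1/4: π_3/π_2 = (2/7)/(1/4) = 8/7.
Take π_1 proportional to 1; then unnormalized π = (1, 16/9, 128/63). Normalize by dividing by the sum 101/21:
  π = (21/101, 112/303, 128/303).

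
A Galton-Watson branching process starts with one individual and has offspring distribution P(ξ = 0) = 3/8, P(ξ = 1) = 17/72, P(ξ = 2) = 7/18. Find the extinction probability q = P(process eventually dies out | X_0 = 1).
q = 27/28

The pgf is f(s) = 3/8 + 17/72·s + 7/18·s². The extinction probability q is the smallest fixed point of f in [0, 1]. Setting s = f(s):
  7/18·s² + (17/72 − 1)·s + 3/8 = 0
  7/18·s² − (3/8 + 7/18)·s + 3/8 = 0
which factors as (s − 1)·(7/18·s − 3/8) = 0, giving roots s = 1 and s = (3/8)/(7/18) = 27/28.
Mean offspring μ = 17/72 + 2·7/18 = 73/72 > 1 (supercritical), so q < 1. The extinction probability is the smaller root: q = (3/8)/(7/18) = 27/28.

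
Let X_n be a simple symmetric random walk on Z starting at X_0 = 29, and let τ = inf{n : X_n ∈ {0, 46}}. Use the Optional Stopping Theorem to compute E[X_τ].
E[X_τ] = 29

X_n is a martingale and τ is a bounded-mean stopping time (indeed τ is finite a.s. with bounded expectation since the walk is in a bounded region). By the OST, E[X_τ] = E[X_0] = 29. Equivalently: E[X_τ] = 46 · P(hit 46 first) + 0 · P(hit 0 first) = 46 · (29/46) = 29.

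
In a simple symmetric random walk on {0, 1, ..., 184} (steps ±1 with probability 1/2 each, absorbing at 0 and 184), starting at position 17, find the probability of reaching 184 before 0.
P(hit 184 before 0) = 17/184

Let u_k = P(hit 184 before 0 | start at k). Then u_0 = 0, u_184 = 1, and u_k = u_{k-1}/2 + u_{k+1}/2 for 1 ≤ k ≤ 183. This harmonic recurrence is solved by u_k = k/184, giving u_17 = 17/184.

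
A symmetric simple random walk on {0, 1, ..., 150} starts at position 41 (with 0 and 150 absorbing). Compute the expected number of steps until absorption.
E[τ | X_0 = 41] = 4469

Let v_k = E[τ | X_0 = k]. Boundary: v_0 = v_150 = 0. Recurrence: v_k = 1 + (v_{k-1} + v_{k+1})/2 for 1 ≤ k ≤ 149. The particular solution to v_k − (v_{k-1} + v_{k+1})/2 = 1 is v_k = −k^2. Adding homogeneous solution A + B k and matching boundaries gives v_k = k (150 − k). Substituting k = 41: v_41 = 41 · 109 = 4469.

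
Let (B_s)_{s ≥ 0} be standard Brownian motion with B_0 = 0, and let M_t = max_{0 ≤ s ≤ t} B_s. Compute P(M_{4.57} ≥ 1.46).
P(M_{4.57} ≥ 1.46) = 2·P(B_{4.57} ≥ 1.46) = 2(1 − Φ(1.46/√4.57)) ≈ 0.4946

By the reflection principle for Brownian motion, P(M_t ≥ a) = 2 · P(B_t ≥ a) for a ≥ 0. Since B_t ~ N(0, t), P(B_t ≥ 1.46) = 1 − Φ(1.46/√t) = 1 − Φ(1.46/√4.57) = 1 − Φ(0.6830). So
  P(M_{4.57} ≥ 1.46) = 2(1 − Φ(0.6830)) ≈ 0.4946.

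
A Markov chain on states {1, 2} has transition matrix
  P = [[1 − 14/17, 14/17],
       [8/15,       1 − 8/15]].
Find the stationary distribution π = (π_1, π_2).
π_1 = 68/173, π_2 = 105/173

Solve πP = π with π_1 + π_2 = 1. From πP = π: π_1 · (1 − 14/17) + π_2 · 8/15 = π_1 ⇒ π_2 · 8/15 = π_1 · 14/17 ⇒ π_2/π_1 = (14/17)/(8/15) = 105/68. Together with π_1 + π_2 = 1:
  π_1 = (8/15)/(14/17 + 8/15) = (8/15)/(346/255) = 68/173,
  π_2 = (14/17)/(14/17 + 8/15) = (14/17)/(346/255) = 105/173.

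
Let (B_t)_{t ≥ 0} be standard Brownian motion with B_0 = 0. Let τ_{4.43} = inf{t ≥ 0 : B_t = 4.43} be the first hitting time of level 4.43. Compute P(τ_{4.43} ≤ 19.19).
P(τ_{4.43} ≤ 19.19) = 2(1 − Φ(4.43/√19.19)) = 2(1 − Φ(1.0113)) ≈ 0.3119

By the reflection principle for standard BM, P(τ_b ≤ t) = 2 · P(B_t ≥ b). Since B_t ~ N(0, t), P(B_t ≥ 4.43) = 1 − Φ(4.43/√t) = 1 − Φ(4.43/√19.19) = 1 − Φ(1.0113) ≈ 0.15594. Doubling: P(τ_{4.43} ≤ 19.19) ≈ 2 · 0.15594 = 0.31188 ≈ 0.3119.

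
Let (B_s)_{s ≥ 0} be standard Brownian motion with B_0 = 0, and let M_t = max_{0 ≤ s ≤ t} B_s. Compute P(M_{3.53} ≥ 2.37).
P(M_{3.53} ≥ 2.37) = 2·P(B_{3.53} ≥ 2.37) = 2(1 − Φ(2.37/√3.53)) ≈ 0.2072

By the reflection principle for Brownian motion, P(M_t ≥ a) = 2 · P(B_t ≥ a) for a ≥ 0. Since B_t ~ N(0, t), P(B_t ≥ 2.37) = 1 − Φ(2.37/√t) = 1 − Φ(2.37/√3.53) = 1 − Φ(1.2614). So
  P(M_{3.53} ≥ 2.37) = 2(1 − Φ(1.2614)) ≈ 0.2072.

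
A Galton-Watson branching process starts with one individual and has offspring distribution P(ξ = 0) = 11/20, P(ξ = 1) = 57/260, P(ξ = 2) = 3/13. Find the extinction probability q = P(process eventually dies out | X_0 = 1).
q = 1

Mean offspring μ = 0·11/20 + 1·57/260 + 2·3/13 = 177/260 ≤ 1. For μ ≤ 1 with offspring not concentrated at 1, the Galton-Watson process goes extinct almost surely, so q = 1.
(Algebraic check: The pgf is f(s) = 11/20 + 57/260·s + 3/13·s². The extinction probability q is the smallest fixed point of f in [0, 1]. Setting s = f(s):
  3/13·s² + (57/260 − 1)·s + 11/20 = 0
  3/13·s² − (11/20 + 3/13)·s + 11/20 = 0
which factors as (s − 1)·(3/13·s − 11/20) = 0, giving roots s = 1 and s = (11/20)/(3/13) = 143/60. Since 143/60 ≥ 1, the smallest root in [0, 1] is s = 1.)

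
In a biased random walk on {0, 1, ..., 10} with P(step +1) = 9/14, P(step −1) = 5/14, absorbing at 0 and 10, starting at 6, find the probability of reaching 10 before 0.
P(hit 10 before 0) = (1 − (5/9)^6) / (1 − (5/9)^10) = 60433371/62089621

Let u_k denote P(reach 10 before 0 | start at k). Boundary: u_0 = 0, u_10 = 1. Recurrence: u_k = 9/14·u_{k+1} + 5/14·u_{k-1} for 1 ≤ k ≤ 9. Try u_k = A + B·r^k with r = q/p = (5/14)/(9/14) = 5/9. Substitution satisfies the recurrence; boundary conditions give:
  u_k = (1 − r^k) / (1 − r^N) = (1 − (5/9)^6) / (1 − (5/9)^10) = 60433371/62089621.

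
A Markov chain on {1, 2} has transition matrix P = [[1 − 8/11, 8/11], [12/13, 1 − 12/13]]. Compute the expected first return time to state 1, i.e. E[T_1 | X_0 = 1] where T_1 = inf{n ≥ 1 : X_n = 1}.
E[T_1 | X_0 = 1] = 1/π_1 = 59/33

For an irreducible recurrent Markov chain with stationary distribution π, E[T_i | X_0 = i] = 1/π_i (Kac's formula). Here π_1 = (12/13)/(8/11 + 12/13) = (12/13)/(236/143) = 33/59, so E[T_1 | X_0 = 1] = 1/π_1 = (8/11 + 12/13)/(12/13) = (236/143)/(12/13) = 59/33.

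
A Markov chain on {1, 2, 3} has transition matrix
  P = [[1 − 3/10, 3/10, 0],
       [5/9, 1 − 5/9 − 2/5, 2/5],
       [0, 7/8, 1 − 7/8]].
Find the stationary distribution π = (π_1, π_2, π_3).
π = (1750/3127, 945/3127, 432/3127)

This is a birth-death chain on three states, which satisfies detailed balance: π_1 · P_{12} = π_2 · P_{21} and π_2 · P_{23} = π_3 · P_{32}.
From π_1 · 3/10 = π_2 · 5/9: π_2/π_1 = (3/10)/(5/9) = 27/50.
From π_2 · 2/5 = π_3 · 7/8: π_3/π_2 = (2/5)/(7/8) = 16/35.
Take π_1 proportional to 1; then unnormalized π = (1, 27/50, 216/875). Normalize by dividing by the sum 3127/1750:
  π = (1750/3127, 945/3127, 432/3127).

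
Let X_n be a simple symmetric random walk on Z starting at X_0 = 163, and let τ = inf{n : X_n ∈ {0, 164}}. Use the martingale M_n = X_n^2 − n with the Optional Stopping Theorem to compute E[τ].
E[τ] = 163

M_n = X_n^2 − n is a martingale (since E[X_{n+1}^2 | F_n] = X_n^2 + 1). By OST (τ has finite mean in a bounded region), E[M_τ] = E[M_0] = X_0^2 − 0 = 163^2 = 26569. Also E[M_τ] = E[X_τ^2] − E[τ]. The walk exits at 0 or 164, with P(hit 164 first) = 163/164, so E[X_τ^2] = 164^2 · 163/164 + 0 = 26732. Thus E[τ] = E[X_τ^2] − E[M_τ] = 26732 − 26569 = 163 = 163(164 − 163) = 163.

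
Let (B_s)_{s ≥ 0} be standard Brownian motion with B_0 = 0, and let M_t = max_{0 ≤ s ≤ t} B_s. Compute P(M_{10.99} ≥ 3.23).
P(M_{10.99} ≥ 3.23) = 2·P(B_{10.99} ≥ 3.23) = 2(1 − Φ(3.23/√10.99)) ≈ 0.3299

By the reflection principle for Brownian motion, P(M_t ≥ a) = 2 · P(B_t ≥ a) for a ≥ 0. Since B_t ~ N(0, t), P(B_t ≥ 3.23) = 1 − Φ(3.23/√t) = 1 − Φ(3.23/√10.99) = 1 − Φ(0.9743). So
  P(M_{10.99} ≥ 3.23) = 2(1 − Φ(0.9743)) ≈ 0.3299.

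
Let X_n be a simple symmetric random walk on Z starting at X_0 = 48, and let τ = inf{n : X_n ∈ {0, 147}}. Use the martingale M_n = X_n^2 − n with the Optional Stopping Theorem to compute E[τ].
E[τ] = 4752

M_n = X_n^2 − n is a martingale (since E[X_{n+1}^2 | F_n] = X_n^2 + 1). By OST (τ has finite mean in a bounded region), E[M_τ] = E[M_0] = X_0^2 − 0 = 48^2 = 2304. Also E[M_τ] = E[X_τ^2] − E[τ]. The walk exits at 0 or 147, with P(hit 147 first) = 48/147, so E[X_τ^2] = 147^2 · 48/147 + 0 = 7056. Thus E[τ] = E[X_τ^2] − E[M_τ] = 7056 − 2304 = 4752 = 48(147 − 48) = 4752.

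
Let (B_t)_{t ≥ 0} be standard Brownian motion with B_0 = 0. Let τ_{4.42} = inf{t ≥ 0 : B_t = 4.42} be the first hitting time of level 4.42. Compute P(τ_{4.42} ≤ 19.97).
P(τ_{4.42} ≤ 19.97) = 2(1 − Φ(4.42/√19.97)) = 2(1 − Φ(0.9891)) ≈ 0.3226

By the reflection principle for standard BM, P(τ_b ≤ t) = 2 · P(B_t ≥ b). Since B_t ~ N(0, t), P(B_t ≥ 4.42) = 1 − Φ(4.42/√t) = 1 − Φ(4.42/√19.97) = 1 − Φ(0.9891) ≈ 0.16131. Doubling: P(τ_{4.42} ≤ 19.97) ≈ 2 · 0.16131 = 0.32262 ≈ 0.3226.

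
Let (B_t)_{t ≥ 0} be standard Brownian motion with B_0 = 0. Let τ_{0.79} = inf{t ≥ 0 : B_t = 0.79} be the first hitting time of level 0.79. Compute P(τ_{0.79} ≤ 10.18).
P(τ_{0.79} ≤ 10.18) = 2(1 − Φ(0.79/√10.18)) = 2(1 − Φ(0.2476)) ≈ 0.8044

By the reflection principle for standard BM, P(τ_b ≤ t) = 2 · P(B_t ≥ b). Since B_t ~ N(0, t), P(B_t ≥ 0.79) = 1 − Φ(0.79/√t) = 1 − Φ(0.79/√10.18) = 1 − Φ(0.2476) ≈ 0.40222. Doubling: P(τ_{0.79} ≤ 10.18) ≈ 2 · 0.40222 = 0.80444 ≈ 0.8044.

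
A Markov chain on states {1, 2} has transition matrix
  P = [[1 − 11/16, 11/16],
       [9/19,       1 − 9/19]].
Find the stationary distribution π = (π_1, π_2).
π_1 = 144/353, π_2 = 209/353

Solve πP = π with π_1 + π_2 = 1. From πP = π: π_1 · (1 − 11/16) + π_2 · 9/19 = π_1 ⇒ π_2 · 9/19 = π_1 · 11/16 ⇒ π_2/π_1 = (11/16)/(9/19) = 209/144. Together with π_1 + π_2 = 1:
  π_1 = (9/19)/(11/16 + 9/19) = (9/19)/(353/304) = 144/353,
  π_2 = (11/16)/(11/16 + 9/19) = (11/16)/(353/304) = 209/353.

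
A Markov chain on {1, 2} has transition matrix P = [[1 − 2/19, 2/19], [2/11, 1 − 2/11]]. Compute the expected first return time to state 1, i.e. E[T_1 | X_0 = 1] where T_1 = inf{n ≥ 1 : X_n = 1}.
E[T_1 | X_0 = 1] = 1/π_1 = 30/19

For an irreducible recurrent Markov chain with stationary distribution π, E[T_i | X_0 = i] = 1/π_i (Kac's formula). Here π_1 = (2/11)/(2/19 + 2/11) = (2/11)/(60/209) = 19/30, so E[T_1 | X_0 = 1] = 1/π_1 = (2/19 + 2/11)/(2/11) = (60/209)/(2/11) = 30/19.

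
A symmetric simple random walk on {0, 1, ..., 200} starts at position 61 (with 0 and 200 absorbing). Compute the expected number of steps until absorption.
E[τ | X_0 = 61] = 8479

Let v_k = E[τ | X_0 = k]. Boundary: v_0 = v_200 = 0. Recurrence: v_k = 1 + (v_{k-1} + v_{k+1})/2 for 1 ≤ k ≤ 199. The particular solution to v_k − (v_{k-1} + v_{k+1})/2 = 1 is v_k = −k^2. Adding homogeneous solution A + B k and matching boundaries gives v_k = k (200 − k). Substituting k = 61: v_61 = 61 · 139 = 8479.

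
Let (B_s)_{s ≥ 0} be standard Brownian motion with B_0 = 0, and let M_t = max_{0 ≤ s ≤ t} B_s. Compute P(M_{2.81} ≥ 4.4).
P(M_{2.81} ≥ 4.4) = 2·P(B_{2.81} ≥ 4.4) = 2(1 − Φ(4.4/√2.81)) ≈ 0.0087

By the reflection principle for Brownian motion, P(M_t ≥ a) = 2 · P(B_t ≥ a) for a ≥ 0. Since B_t ~ N(0, t), P(B_t ≥ 4.4) = 1 − Φ(4.4/√t) = 1 − Φ(4.4/√2.81) = 1 − Φ(2.6248). So
  P(M_{2.81} ≥ 4.4) = 2(1 − Φ(2.6248)) ≈ 0.0087.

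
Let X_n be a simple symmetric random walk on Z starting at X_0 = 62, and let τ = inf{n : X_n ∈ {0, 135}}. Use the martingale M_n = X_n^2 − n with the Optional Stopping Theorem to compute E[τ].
E[τ] = 4526

M_n = X_n^2 − n is a martingale (since E[X_{n+1}^2 | F_n] = X_n^2 + 1). By OST (τ has finite mean in a bounded region), E[M_τ] = E[M_0] = X_0^2 − 0 = 62^2 = 3844. Also E[M_τ] = E[X_τ^2] − E[τ]. The walk exits at 0 or 135, with P(hit 135 first) = 62/135, so E[X_τ^2] = 135^2 · 62/135 + 0 = 8370. Thus E[τ] = E[X_τ^2] − E[M_τ] = 8370 − 3844 = 4526 = 62(135 − 62) = 4526.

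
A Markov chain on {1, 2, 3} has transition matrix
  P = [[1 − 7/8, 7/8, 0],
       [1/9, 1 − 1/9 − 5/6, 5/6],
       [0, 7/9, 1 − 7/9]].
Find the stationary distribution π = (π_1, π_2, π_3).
π = (16/277, 126/277, 135/277)

This is a birth-death chain on three states, which satisfies detailed balance: π_1 · P_{12} = π_2 · P_{21} and π_2 · P_{23} = π_3 · P_{32}.
From π_1 · 7/8 = π_2 · 1/9: π_2/π_1 = (7/8)/(1/9) = 63/8.
From π_2 · 5/6 = π_3 · 7/9: π_3/π_2 = (5/6)/(7/9) = 15/14.
Take π_1 proportional to 1; then unnormalized π = (1, 63/8, 135/16). Normalize by dividing by the sum 277/16:
  π = (16/277, 126/277, 135/277).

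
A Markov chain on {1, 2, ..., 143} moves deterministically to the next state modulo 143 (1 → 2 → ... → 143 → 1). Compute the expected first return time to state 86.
E[T_86 | X_0 = 86] = 143

The chain cycles deterministically, so starting at state 86 it returns in exactly 143 steps. Equivalently, the stationary distribution is uniform π_j = 1/143 for every state j, so by Kac's formula E[T_86] = 1/π_86 = 143.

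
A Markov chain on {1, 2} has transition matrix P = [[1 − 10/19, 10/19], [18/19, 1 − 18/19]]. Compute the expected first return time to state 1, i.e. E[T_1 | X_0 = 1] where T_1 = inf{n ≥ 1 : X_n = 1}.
E[T_1 | X_0 = 1] = 1/π_1 = 14/9

For an irreducible recurrent Markov chain with stationary distribution π, E[T_i | X_0 = i] = 1/π_i (Kac's formula). Here π_1 = (18/19)/(10/19 + 18/19) = (18/19)/(28/19) = 9/14, so E[T_1 | X_0 = 1] = 1/π_1 = (10/19 + 18/19)/(18/19) = (28/19)/(18/19) = 14/9.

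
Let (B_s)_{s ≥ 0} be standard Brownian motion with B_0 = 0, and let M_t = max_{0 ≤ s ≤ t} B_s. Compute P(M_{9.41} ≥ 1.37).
P(M_{9.41} ≥ 1.37) = 2·P(B_{9.41} ≥ 1.37) = 2(1 − Φ(1.37/√9.41)) ≈ 0.6552

By the reflection principle for Brownian motion, P(M_t ≥ a) = 2 · P(B_t ≥ a) for a ≥ 0. Since B_t ~ N(0, t), P(B_t ≥ 1.37) = 1 − Φ(1.37/√t) = 1 − Φ(1.37/√9.41) = 1 − Φ(0.4466). So
  P(M_{9.41} ≥ 1.37) = 2(1 − Φ(0.4466)) ≈ 0.6552.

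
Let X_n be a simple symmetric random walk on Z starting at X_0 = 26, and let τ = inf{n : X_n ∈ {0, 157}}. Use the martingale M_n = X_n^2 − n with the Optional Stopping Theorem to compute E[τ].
E[τ] = 3406

M_n = X_n^2 − n is a martingale (since E[X_{n+1}^2 | F_n] = X_n^2 + 1). By OST (τ has finite mean in a bounded region), E[M_τ] = E[M_0] = X_0^2 − 0 = 26^2 = 676. Also E[M_τ] = E[X_τ^2] − E[τ]. The walk exits at 0 or 157, with P(hit 157 first) = 26/157, so E[X_τ^2] = 157^2 · 26/157 + 0 = 4082. Thus E[τ] = E[X_τ^2] − E[M_τ] = 4082 − 676 = 3406 = 26(157 − 26) = 3406.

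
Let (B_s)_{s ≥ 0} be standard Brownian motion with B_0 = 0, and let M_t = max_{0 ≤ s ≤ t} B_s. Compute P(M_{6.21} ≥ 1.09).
P(M_{6.21} ≥ 1.09) = 2·P(B_{6.21} ≥ 1.09) = 2(1 − Φ(1.09/√6.21)) ≈ 0.6618

By the reflection principle for Brownian motion, P(M_t ≥ a) = 2 · P(B_t ≥ a) for a ≥ 0. Since B_t ~ N(0, t), P(B_t ≥ 1.09) = 1 − Φ(1.09/√t) = 1 − Φ(1.09/√6.21) = 1 − Φ(0.4374). So
  P(M_{6.21} ≥ 1.09) = 2(1 − Φ(0.4374)) ≈ 0.6618.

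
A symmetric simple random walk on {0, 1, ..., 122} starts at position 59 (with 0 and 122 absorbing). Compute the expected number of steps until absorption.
E[τ | X_0 = 59] = 3717

Let v_k = E[τ | X_0 = k]. Boundary: v_0 = v_122 = 0. Recurrence: v_k = 1 + (v_{k-1} + v_{k+1})/2 for 1 ≤ k ≤ 121. The particular solution to v_k − (v_{k-1} + v_{k+1})/2 = 1 is v_k = −k^2. Adding homogeneous solution A + B k and matching boundaries gives v_k = k (122 − k). Substituting k = 59: v_59 = 59 · 63 = 3717.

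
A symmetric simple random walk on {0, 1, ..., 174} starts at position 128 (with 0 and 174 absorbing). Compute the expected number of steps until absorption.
E[τ | X_0 = 128] = 5888

Let v_k = E[τ | X_0 = k]. Boundary: v_0 = v_174 = 0. Recurrence: v_k = 1 + (v_{k-1} + v_{k+1})/2 for 1 ≤ k ≤ 173. The particular solution to v_k − (v_{k-1} + v_{k+1})/2 = 1 is v_k = −k^2. Adding homogeneous solution A + B k and matching boundaries gives v_k = k (174 − k). Substituting k = 128: v_128 = 128 · 46 = 5888.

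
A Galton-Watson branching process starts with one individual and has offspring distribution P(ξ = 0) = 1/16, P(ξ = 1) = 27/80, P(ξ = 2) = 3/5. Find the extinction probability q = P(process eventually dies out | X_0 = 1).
q = 5/48

The pgf is f(s) = 1/16 + 27/80·s + 3/5·s². The extinction probability q is the smallest fixed point of f in [0, 1]. Setting s = f(s):
  3/5·s² + (27/80 − 1)·s + 1/16 = 0
  3/5·s² − (1/16 + 3/5)·s + 1/16 = 0
which factors as (s − 1)·(3/5·s − 1/16) = 0, giving roots s = 1 and s = (1/16)/(3/5) = 5/48.
Mean offspring μ = 27/80 + 2·3/5 = 123/80 > 1 (supercritical), so q < 1. The extinction probability is the smaller root: q = (1/16)/(3/5) = 5/48.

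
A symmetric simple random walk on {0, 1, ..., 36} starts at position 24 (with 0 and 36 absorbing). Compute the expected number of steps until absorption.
E[τ | X_0 = 24] = 288

Let v_k = E[τ | X_0 = k]. Boundary: v_0 = v_36 = 0. Recurrence: v_k = 1 + (v_{k-1} + v_{k+1})/2 for 1 ≤ k ≤ 35. The particular solution to v_k − (v_{k-1} + v_{k+1})/2 = 1 is v_k = −k^2. Adding homogeneous solution A + B k and matching boundaries gives v_k = k (36 − k). Substituting k = 24: v_24 = 24 · 12 = 288.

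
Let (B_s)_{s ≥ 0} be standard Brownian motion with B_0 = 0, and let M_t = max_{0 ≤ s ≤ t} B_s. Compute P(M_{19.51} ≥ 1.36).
P(M_{19.51} ≥ 1.36) = 2·P(B_{19.51} ≥ 1.36) = 2(1 − Φ(1.36/√19.51)) ≈ 0.7582

By the reflection principle for Brownian motion, P(M_t ≥ a) = 2 · P(B_t ≥ a) for a ≥ 0. Since B_t ~ N(0, t), P(B_t ≥ 1.36) = 1 − Φ(1.36/√t) = 1 − Φ(1.36/√19.51) = 1 − Φ(0.3079). So
  P(M_{19.51} ≥ 1.36) = 2(1 − Φ(0.3079)) ≈ 0.7582.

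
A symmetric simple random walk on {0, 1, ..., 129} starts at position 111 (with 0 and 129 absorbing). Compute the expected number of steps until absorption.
E[τ | X_0 = 111] = 1998

Let v_k = E[τ | X_0 = k]. Boundary: v_0 = v_129 = 0. Recurrence: v_k = 1 + (v_{k-1} + v_{k+1})/2 for 1 ≤ k ≤ 128. The particular solution to v_k − (v_{k-1} + v_{k+1})/2 = 1 is v_k = −k^2. Adding homogeneous solution A + B k and matching boundaries gives v_k = k (129 − k). Substituting k = 111: v_111 = 111 · 18 = 1998.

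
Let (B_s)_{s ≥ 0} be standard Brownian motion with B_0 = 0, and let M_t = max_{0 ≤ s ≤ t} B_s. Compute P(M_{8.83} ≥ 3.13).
P(M_{8.83} ≥ 3.13) = 2·P(B_{8.83} ≥ 3.13) = 2(1 − Φ(3.13/√8.83)) ≈ 0.2922

By the reflection principle for Brownian motion, P(M_t ≥ a) = 2 · P(B_t ≥ a) for a ≥ 0. Since B_t ~ N(0, t), P(B_t ≥ 3.13) = 1 − Φ(3.13/√t) = 1 − Φ(3.13/√8.83) = 1 − Φ(1.0533). So
  P(M_{8.83} ≥ 3.13) = 2(1 − Φ(1.0533)) ≈ 0.2922.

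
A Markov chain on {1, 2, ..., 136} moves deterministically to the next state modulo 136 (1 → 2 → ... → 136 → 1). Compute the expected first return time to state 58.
E[T_58 | X_0 = 58] = 136

The chain cycles deterministically, so starting at state 58 it returns in exactly 136 steps. Equivalently, the stationary distribution is uniform π_j = 1/136 for every state j, so by Kac's formula E[T_58] = 1/π_58 = 136.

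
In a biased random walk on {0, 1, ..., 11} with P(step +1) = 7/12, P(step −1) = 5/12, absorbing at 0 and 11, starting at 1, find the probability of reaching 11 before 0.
P(hit 11 before 0) = (1 − (5/7)^1) / (1 − (5/7)^11) = 282475249/964249309

Let u_k denote P(reach 11 before 0 | start at k). Boundary: u_0 = 0, u_11 = 1. Recurrence: u_k = 7/12·u_{k+1} + 5/12·u_{k-1} for 1 ≤ k ≤ 10. Try u_k = A + B·r^k with r = q/p = (5/12)/(7/12) = 5/7. Substitution satisfies the recurrence; boundary conditions give:
  u_k = (1 − r^k) / (1 − r^N) = (1 − (5/7)^1) / (1 − (5/7)^11) = 282475249/964249309.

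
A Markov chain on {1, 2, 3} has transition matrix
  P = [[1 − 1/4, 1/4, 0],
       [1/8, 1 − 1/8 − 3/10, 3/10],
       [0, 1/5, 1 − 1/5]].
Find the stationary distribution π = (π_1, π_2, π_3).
π = (1/6, 1/3, 1/2)

This is a birth-death chain on three states, which satisfies detailed balance: π_1 · P_{12} = π_2 · P_{21} and π_2 · P_{23} = π_3 · P_{32}.
From π_1 · 1/4 = π_2 · 1/8: π_2/π_1 = (1/4)/(1/8) = 2.
From π_2 · 3/10 = π_3 · 1/5: π_3/π_2 = (3/10)/(1/5) = 3/2.
Take π_1 proportional to 1; then unnormalized π = (1, 2, 3). Normalize by dividing by the sum 6:
  π = (1/6, 1/3, 1/2).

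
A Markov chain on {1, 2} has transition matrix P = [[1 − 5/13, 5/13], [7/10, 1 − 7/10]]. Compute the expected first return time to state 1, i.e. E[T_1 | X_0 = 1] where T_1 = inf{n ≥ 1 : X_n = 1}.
E[T_1 | X_0 = 1] = 1/π_1 = 141/91

For an irreducible recurrent Markov chain with stationary distribution π, E[T_i | X_0 = i] = 1/π_i (Kac's formula). Here π_1 = (7/10)/(5/13 + 7/10) = (7/10)/(141/130) = 91/141, so E[T_1 | X_0 = 1] = 1/π_1 = (5/13 + 7/10)/(7/10) = (141/130)/(7/10) = 141/91.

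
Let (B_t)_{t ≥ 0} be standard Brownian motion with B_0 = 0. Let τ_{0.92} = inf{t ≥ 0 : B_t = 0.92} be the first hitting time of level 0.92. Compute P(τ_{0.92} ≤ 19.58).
P(τ_{0.92} ≤ 19.58) = 2(1 − Φ(0.92/√19.58)) = 2(1 − Φ(0.2079)) ≈ 0.8353

By the reflection principle for standard BM, P(τ_b ≤ t) = 2 · P(B_t ≥ b). Since B_t ~ N(0, t), P(B_t ≥ 0.92) = 1 − Φ(0.92/√t) = 1 − Φ(0.92/√19.58) = 1 − Φ(0.2079) ≈ 0.41765. Doubling: P(τ_{0.92} ≤ 19.58) ≈ 2 · 0.41765 = 0.83530 ≈ 0.8353.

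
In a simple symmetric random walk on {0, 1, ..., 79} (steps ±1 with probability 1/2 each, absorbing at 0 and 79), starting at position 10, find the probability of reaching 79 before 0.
P(hit 79 before 0) = 10/79

Let u_k = P(hit 79 before 0 | start at k). Then u_0 = 0, u_79 = 1, and u_k = u_{k-1}/2 + u_{k+1}/2 for 1 ≤ k ≤ 78. This harmonic recurrence is solved by u_k = k/79, giving u_10 = 10/79.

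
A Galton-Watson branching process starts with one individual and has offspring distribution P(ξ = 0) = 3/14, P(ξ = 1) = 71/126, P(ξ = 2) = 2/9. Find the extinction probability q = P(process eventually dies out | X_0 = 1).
q = 27/28

The pgf is f(s) = 3/14 + 71/126·s + 2/9·s². The extinction probability q is the smallest fixed point of f in [0, 1]. Setting s = f(s):
  2/9·s² + (71/126 − 1)·s + 3/14 = 0
  2/9·s² − (3/14 + 2/9)·s + 3/14 = 0
which factors as (s − 1)·(2/9·s − 3/14) = 0, giving roots s = 1 and s = (3/14)/(2/9) = 27/28.
Mean offspring μ = 71/126 + 2·2/9 = 127/126 > 1 (supercritical), so q < 1. The extinction probability is the smaller root: q = (3/14)/(2/9) = 27/28.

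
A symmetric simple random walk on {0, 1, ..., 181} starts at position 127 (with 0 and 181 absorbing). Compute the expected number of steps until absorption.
E[τ | X_0 = 127] = 6858

Let v_k = E[τ | X_0 = k]. Boundary: v_0 = v_181 = 0. Recurrence: v_k = 1 + (v_{k-1} + v_{k+1})/2 for 1 ≤ k ≤ 180. The particular solution to v_k − (v_{k-1} + v_{k+1})/2 = 1 is v_k = −k^2. Adding homogeneous solution A + B k and matching boundaries gives v_k = k (181 − k). Substituting k = 127: v_127 = 127 · 54 = 6858.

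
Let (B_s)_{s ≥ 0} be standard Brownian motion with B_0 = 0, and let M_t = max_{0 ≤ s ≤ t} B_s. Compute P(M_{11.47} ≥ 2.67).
P(M_{11.47} ≥ 2.67) = 2·P(B_{11.47} ≥ 2.67) = 2(1 − Φ(2.67/√11.47)) ≈ 0.4305

By the reflection principle for Brownian motion, P(M_t ≥ a) = 2 · P(B_t ≥ a) for a ≥ 0. Since B_t ~ N(0, t), P(B_t ≥ 2.67) = 1 − Φ(2.67/√t) = 1 − Φ(2.67/√11.47) = 1 − Φ(0.7884). So
  P(M_{11.47} ≥ 2.67) = 2(1 − Φ(0.7884)) ≈ 0.4305.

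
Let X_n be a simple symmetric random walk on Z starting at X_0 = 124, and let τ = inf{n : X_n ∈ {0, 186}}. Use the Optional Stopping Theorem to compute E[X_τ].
E[X_τ] = 124

X_n is a martingale and τ is a bounded-mean stopping time (indeed τ is finite a.s. with bounded expectation since the walk is in a bounded region). By the OST, E[X_τ] = E[X_0] = 124. Equivalently: E[X_τ] = 186 · P(hit 186 first) + 0 · P(hit 0 first) = 186 · (124/186) = 124.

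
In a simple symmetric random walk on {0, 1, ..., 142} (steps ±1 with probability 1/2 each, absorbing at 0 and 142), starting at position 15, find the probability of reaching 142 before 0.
P(hit 142 before 0) = 15/142

Let u_k = P(hit 142 before 0 | start at k). Then u_0 = 0, u_142 = 1, and u_k = u_{k-1}/2 + u_{k+1}/2 for 1 ≤ k ≤ 141. This harmonic recurrence is solved by u_k = k/142, giving u_15 = 15/142.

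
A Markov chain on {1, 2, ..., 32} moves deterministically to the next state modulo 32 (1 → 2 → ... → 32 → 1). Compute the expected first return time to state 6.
E[T_6 | X_0 = 6] = 32

The chain cycles deterministically, so starting at state 6 it returns in exactly 32 steps. Equivalently, the stationary distribution is uniform π_j = 1/32 for every state j, so by Kac's formula E[T_6] = 1/π_6 = 32.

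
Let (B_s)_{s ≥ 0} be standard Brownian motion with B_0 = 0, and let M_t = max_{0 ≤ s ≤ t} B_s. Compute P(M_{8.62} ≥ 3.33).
P(M_{8.62} ≥ 3.33) = 2·P(B_{8.62} ≥ 3.33) = 2(1 − Φ(3.33/√8.62)) ≈ 0.2567

By the reflection principle for Brownian motion, P(M_t ≥ a) = 2 · P(B_t ≥ a) for a ≥ 0. Since B_t ~ N(0, t), P(B_t ≥ 3.33) = 1 − Φ(3.33/√t) = 1 − Φ(3.33/√8.62) = 1 − Φ(1.1342). So
  P(M_{8.62} ≥ 3.33) = 2(1 − Φ(1.1342)) ≈ 0.2567.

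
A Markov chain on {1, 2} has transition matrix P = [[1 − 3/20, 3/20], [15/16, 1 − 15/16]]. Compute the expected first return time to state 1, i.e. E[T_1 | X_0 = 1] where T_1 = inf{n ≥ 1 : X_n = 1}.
E[T_1 | X_0 = 1] = 1/π_1 = 29/25

For an irreducible recurrent Markov chain with stationary distribution π, E[T_i | X_0 = i] = 1/π_i (Kac's formula). Here π_1 = (15/16)/(3/20 + 15/16) = (15/16)/(87/80) = 25/29, so E[T_1 | X_0 = 1] = 1/π_1 = (3/20 + 15/16)/(15/16) = (87/80)/(15/16) = 29/25.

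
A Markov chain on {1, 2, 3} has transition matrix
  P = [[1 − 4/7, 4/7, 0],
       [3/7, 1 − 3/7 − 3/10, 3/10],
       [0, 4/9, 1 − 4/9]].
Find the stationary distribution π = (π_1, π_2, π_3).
π = (30/97, 40/97, 27/97)

This is a birth-death chain on three states, which satisfies detailed balance: π_1 · P_{12} = π_2 · P_{21} and π_2 · P_{23} = π_3 · P_{32}.
From π_1 · 4/7 = π_2 · 3/7: π_2/π_1 = (4/7)/(3/7) = 4/3.
From π_2 · 3/10 = π_3 · 4/9: π_3/π_2 = (3/10)/(4/9) = 27/40.
Take π_1 proportional to 1; then unnormalized π = (1, 4/3, 9/10). Normalize by dividing by the sum 97/30:
  π = (30/97, 40/97, 27/97).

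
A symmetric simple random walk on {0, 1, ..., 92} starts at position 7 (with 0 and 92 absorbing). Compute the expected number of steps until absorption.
E[τ | X_0 = 7] = 595

Let v_k = E[τ | X_0 = k]. Boundary: v_0 = v_92 = 0. Recurrence: v_k = 1 + (v_{k-1} + v_{k+1})/2 for 1 ≤ k ≤ 91. The particular solution to v_k − (v_{k-1} + v_{k+1})/2 = 1 is v_k = −k^2. Adding homogeneous solution A + B k and matching boundaries gives v_k = k (92 − k). Substituting k = 7: v_7 = 7 · 85 = 595.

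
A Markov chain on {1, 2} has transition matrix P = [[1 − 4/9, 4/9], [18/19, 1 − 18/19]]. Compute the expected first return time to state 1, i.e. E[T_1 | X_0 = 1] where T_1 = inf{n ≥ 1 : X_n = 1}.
E[T_1 | X_0 = 1] = 1/π_1 = 119/81

For an irreducible recurrent Markov chain with stationary distribution π, E[T_i | X_0 = i] = 1/π_i (Kac's formula). Here π_1 = (18/19)/(4/9 + 18/19) = (18/19)/(238/171) = 81/119, so E[T_1 | X_0 = 1] = 1/π_1 = (4/9 + 18/19)/(18/19) = (238/171)/(18/19) = 119/81.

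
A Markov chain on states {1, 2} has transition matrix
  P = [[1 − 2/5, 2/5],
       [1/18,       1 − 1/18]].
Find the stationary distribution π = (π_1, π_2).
π_1 = 5/41, π_2 = 36/41

Solve πP = π with π_1 + π_2 = 1. From πP = π: π_1 · (1 − 2/5) + π_2 · 1/18 = π_1 ⇒ π_2 · 1/18 = π_1 · 2/5 ⇒ π_2/π_1 = (2/5)/(1/18) = 36/5. Together with π_1 + π_2 = 1:
  π_1 = (1/18)/(2/5 + 1/18) = (1/18)/(41/90) = 5/41,
  π_2 = (2/5)/(2/5 + 1/18) = (2/5)/(41/90) = 36/41.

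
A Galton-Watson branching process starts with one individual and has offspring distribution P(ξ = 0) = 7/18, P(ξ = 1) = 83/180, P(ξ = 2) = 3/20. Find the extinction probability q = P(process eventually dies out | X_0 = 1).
q = 1

Mean offspring μ = 0·7/18 + 1·83/180 + 2·3/20 = 137/180 ≤ 1. For μ ≤ 1 with offspring not concentrated at 1, the Galton-Watson process goes extinct almost surely, so q = 1.
(Algebraic check: The pgf is f(s) = 7/18 + 83/180·s + 3/20·s². The extinction probability q is the smallest fixed point of f in [0, 1]. Setting s = f(s):
  3/20·s² + (83/180 − 1)·s + 7/18 = 0
  3/20·s² − (7/18 + 3/20)·s + 7/18 = 0
which factors as (s − 1)·(3/20·s − 7/18) = 0, giving roots s = 1 and s = (7/18)/(3/20) = 70/27. Since 70/27 ≥ 1, the smallest root in [0, 1] is s = 1.)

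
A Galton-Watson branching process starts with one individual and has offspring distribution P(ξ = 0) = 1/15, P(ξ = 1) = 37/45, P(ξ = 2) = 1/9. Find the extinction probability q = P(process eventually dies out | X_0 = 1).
q = 3/5

The pgf is f(s) = 1/15 + 37/45·s + 1/9·s². The extinction probability q is the smallest fixed point of f in [0, 1]. Setting s = f(s):
  1/9·s² + (37/45 − 1)·s + 1/15 = 0
  1/9·s² − (1/15 + 1/9)·s + 1/15 = 0
which factors as (s − 1)·(1/9·s − 1/15) = 0, giving roots s = 1 and s = (1/15)/(1/9) = 3/5.
Mean offspring μ = 37/45 + 2·1/9 = 47/45 > 1 (supercritical), so q < 1. The extinction probability is the smaller root: q = (1/15)/(1/9) = 3/5.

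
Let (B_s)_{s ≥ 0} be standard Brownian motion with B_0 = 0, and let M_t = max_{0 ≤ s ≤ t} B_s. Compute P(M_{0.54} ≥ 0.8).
P(M_{0.54} ≥ 0.8) = 2·P(B_{0.54} ≥ 0.8) = 2(1 − Φ(0.8/√0.54)) ≈ 0.2763

By the reflection principle for Brownian motion, P(M_t ≥ a) = 2 · P(B_t ≥ a) for a ≥ 0. Since B_t ~ N(0, t), P(B_t ≥ 0.8) = 1 − Φ(0.8/√t) = 1 − Φ(0.8/√0.54) = 1 − Φ(1.0887). So
  P(M_{0.54} ≥ 0.8) = 2(1 − Φ(1.0887)) ≈ 0.2763.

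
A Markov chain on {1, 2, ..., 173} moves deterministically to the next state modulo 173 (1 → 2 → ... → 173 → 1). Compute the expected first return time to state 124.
E[T_124 | X_0 = 124] = 173

The chain cycles deterministically, so starting at state 124 it returns in exactly 173 steps. Equivalently, the stationary distribution is uniform π_j = 1/173 for every state j, so by Kac's formula E[T_124] = 1/π_124 = 173.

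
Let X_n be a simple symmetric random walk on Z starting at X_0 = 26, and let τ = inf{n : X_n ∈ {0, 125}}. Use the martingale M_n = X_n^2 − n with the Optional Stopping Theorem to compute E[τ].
E[τ] = 2574

M_n = X_n^2 − n is a martingale (since E[X_{n+1}^2 | F_n] = X_n^2 + 1). By OST (τ has finite mean in a bounded region), E[M_τ] = E[M_0] = X_0^2 − 0 = 26^2 = 676. Also E[M_τ] = E[X_τ^2] − E[τ]. The walk exits at 0 or 125, with P(hit 125 first) = 26/125, so E[X_τ^2] = 125^2 · 26/125 + 0 = 3250. Thus E[τ] = E[X_τ^2] − E[M_τ] = 3250 − 676 = 2574 = 26(125 − 26) = 2574.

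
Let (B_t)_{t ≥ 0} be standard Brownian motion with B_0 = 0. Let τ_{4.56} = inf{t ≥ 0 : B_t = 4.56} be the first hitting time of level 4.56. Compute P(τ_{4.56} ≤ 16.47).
P(τ_{4.56} ≤ 16.47) = 2(1 − Φ(4.56/√16.47)) = 2(1 − Φ(1.1236)) ≈ 0.2612

By the reflection principle for standard BM, P(τ_b ≤ t) = 2 · P(B_t ≥ b). Since B_t ~ N(0, t), P(B_t ≥ 4.56) = 1 − Φ(4.56/√t) = 1 − Φ(4.56/√16.47) = 1 − Φ(1.1236) ≈ 0.13059. Doubling: P(τ_{4.56} ≤ 16.47) ≈ 2 · 0.13059 = 0.26118 ≈ 0.2612.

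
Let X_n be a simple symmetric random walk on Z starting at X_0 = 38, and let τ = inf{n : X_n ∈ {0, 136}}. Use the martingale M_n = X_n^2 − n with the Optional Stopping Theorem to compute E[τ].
E[τ] = 3724

M_n = X_n^2 − n is a martingale (since E[X_{n+1}^2 | F_n] = X_n^2 + 1). By OST (τ has finite mean in a bounded region), E[M_τ] = E[M_0] = X_0^2 − 0 = 38^2 = 1444. Also E[M_τ] = E[X_τ^2] − E[τ]. The walk exits at 0 or 136, with P(hit 136 first) = 38/136, so E[X_τ^2] = 136^2 · 38/136 + 0 = 5168. Thus E[τ] = E[X_τ^2] − E[M_τ] = 5168 − 1444 = 3724 = 38(136 − 38) = 3724.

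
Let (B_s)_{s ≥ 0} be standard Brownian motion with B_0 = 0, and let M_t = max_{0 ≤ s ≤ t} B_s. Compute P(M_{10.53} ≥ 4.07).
P(M_{10.53} ≥ 4.07) = 2·P(B_{10.53} ≥ 4.07) = 2(1 − Φ(4.07/√10.53)) ≈ 0.2098

By the reflection principle for Brownian motion, P(M_t ≥ a) = 2 · P(B_t ≥ a) for a ≥ 0. Since B_t ~ N(0, t), P(B_t ≥ 4.07) = 1 − Φ(4.07/√t) = 1 − Φ(4.07/√10.53) = 1 − Φ(1.2542). So
  P(M_{10.53} ≥ 4.07) = 2(1 − Φ(1.2542)) ≈ 0.2098.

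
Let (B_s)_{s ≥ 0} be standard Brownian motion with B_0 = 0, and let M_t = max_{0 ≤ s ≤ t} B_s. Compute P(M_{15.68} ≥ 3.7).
P(M_{15.68} ≥ 3.7) = 2·P(B_{15.68} ≥ 3.7) = 2(1 − Φ(3.7/√15.68)) ≈ 0.3501

By the reflection principle for Brownian motion, P(M_t ≥ a) = 2 · P(B_t ≥ a) for a ≥ 0. Since B_t ~ N(0, t), P(B_t ≥ 3.7) = 1 − Φ(3.7/√t) = 1 − Φ(3.7/√15.68) = 1 − Φ(0.9344). So
  P(M_{15.68} ≥ 3.7) = 2(1 − Φ(0.9344)) ≈ 0.3501.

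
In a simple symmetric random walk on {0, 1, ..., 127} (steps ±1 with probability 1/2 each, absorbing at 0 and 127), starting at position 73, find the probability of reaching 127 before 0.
P(hit 127 before 0) = 73/127

Let u_k = P(hit 127 before 0 | start at k). Then u_0 = 0, u_127 = 1, and u_k = u_{k-1}/2 + u_{k+1}/2 for 1 ≤ k ≤ 126. This harmonic recurrence is solved by u_k = k/127, giving u_73 = 73/127.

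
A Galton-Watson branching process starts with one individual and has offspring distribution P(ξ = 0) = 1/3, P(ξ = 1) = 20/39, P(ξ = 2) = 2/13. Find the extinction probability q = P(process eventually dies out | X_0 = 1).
q = 1

Mean offspring μ = 0·1/3 + 1·20/39 + 2·2/13 = 32/39 ≤ 1. For μ ≤ 1 with offspring not concentrated at 1, the Galton-Watson process goes extinct almost surely, so q = 1.
(Algebraic check: The pgf is f(s) = 1/3 + 20/39·s + 2/13·s². The extinction probability q is the smallest fixed point of f in [0, 1]. Setting s = f(s):
  2/13·s² + (20/39 − 1)·s + 1/3 = 0
  2/13·s² − (1/3 + 2/13)·s + 1/3 = 0
which factors as (s − 1)·(2/13·s − 1/3) = 0, giving roots s = 1 and s = (1/3)/(2/13) = 13/6. Since 13/6 ≥ 1, the smallest root in [0, 1] is s = 1.)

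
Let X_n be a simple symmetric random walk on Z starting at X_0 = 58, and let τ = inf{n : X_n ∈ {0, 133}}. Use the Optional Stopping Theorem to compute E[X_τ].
E[X_τ] = 58

X_n is a martingale and τ is a bounded-mean stopping time (indeed τ is finite a.s. with bounded expectation since the walk is in a bounded region). By the OST, E[X_τ] = E[X_0] = 58. Equivalently: E[X_τ] = 133 · P(hit 133 first) + 0 · P(hit 0 first) = 133 · (58/133) = 58.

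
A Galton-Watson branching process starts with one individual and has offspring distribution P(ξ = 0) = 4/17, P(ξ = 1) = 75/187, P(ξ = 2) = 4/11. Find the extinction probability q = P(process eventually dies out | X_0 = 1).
q = 11/17

The pgf is f(s) = 4/17 + 75/187·s + 4/11·s². The extinction probability q is the smallest fixed point of f in [0, 1]. Setting s = f(s):
  4/11·s² + (75/187 − 1)·s + 4/17 = 0
  4/11·s² − (4/17 + 4/11)·s + 4/17 = 0
which factors as (s − 1)·(4/11·s − 4/17) = 0, giving roots s = 1 and s = (4/17)/(4/11) = 11/17.
Mean offspring μ = 75/187 + 2·4/11 = 211/187 > 1 (supercritical), so q < 1. The extinction probability is the smaller root: q = (4/17)/(4/11) = 11/17.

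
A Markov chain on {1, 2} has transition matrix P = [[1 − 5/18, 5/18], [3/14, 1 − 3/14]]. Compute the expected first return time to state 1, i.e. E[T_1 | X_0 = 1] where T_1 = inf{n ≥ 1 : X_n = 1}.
E[T_1 | X_0 = 1] = 1/π_1 = 62/27

For an irreducible recurrent Markov chain with stationary distribution π, E[T_i | X_0 = i] = 1/π_i (Kac's formula). Here π_1 = (3/14)/(5/18 + 3/14) = (3/14)/(31/63) = 27/62, so E[T_1 | X_0 = 1] = 1/π_1 = (5/18 + 3/14)/(3/14) = (31/63)/(3/14) = 62/27.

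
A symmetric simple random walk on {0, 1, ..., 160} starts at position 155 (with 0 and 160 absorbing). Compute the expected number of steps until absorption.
E[τ | X_0 = 155] = 775

Let v_k = E[τ | X_0 = k]. Boundary: v_0 = v_160 = 0. Recurrence: v_k = 1 + (v_{k-1} + v_{k+1})/2 for 1 ≤ k ≤ 159. The particular solution to v_k − (v_{k-1} + v_{k+1})/2 = 1 is v_k = −k^2. Adding homogeneous solution A + B k and matching boundaries gives v_k = k (160 − k). Substituting k = 155: v_155 = 155 · 5 = 775.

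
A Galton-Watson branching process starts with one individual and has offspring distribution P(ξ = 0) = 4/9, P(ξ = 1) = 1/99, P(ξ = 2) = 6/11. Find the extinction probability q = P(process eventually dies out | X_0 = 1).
q = 22/27

The pgf is f(s) = 4/9 + 1/99·s + 6/11·s². The extinction probability q is the smallest fixed point of f in [0, 1]. Setting s = f(s):
  6/11·s² + (1/99 − 1)·s + 4/9 = 0
  6/11·s² − (4/9 + 6/11)·s + 4/9 = 0
which factors as (s − 1)·(6/11·s − 4/9) = 0, giving roots s = 1 and s = (4/9)/(6/11) = 22/27.
Mean offspring μ = 1/99 + 2·6/11 = 109/99 > 1 (supercritical), so q < 1. The extinction probability is the smaller root: q = (4/9)/(6/11) = 22/27.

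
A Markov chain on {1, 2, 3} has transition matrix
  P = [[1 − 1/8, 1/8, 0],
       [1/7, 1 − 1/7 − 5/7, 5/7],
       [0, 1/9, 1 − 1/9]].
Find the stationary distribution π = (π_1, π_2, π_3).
π = (2/15, 7/60, 3/4)

This is a birth-death chain on three states, which satisfies detailed balance: π_1 · P_{12} = π_2 · P_{21} and π_2 · P_{23} = π_3 · P_{32}.
From π_1 · 1/8 = π_2 · 1/7: π_2/π_1 = (1/8)/(1/7) = 7/8.
From π_2 · 5/7 = π_3 · 1/9: π_3/π_2 = (5/7)/(1/9) = 45/7.
Take π_1 proportional to 1; then unnormalized π = (1, 7/8, 45/8). Normalize by dividing by the sum 15/2:
  π = (2/15, 7/60, 3/4).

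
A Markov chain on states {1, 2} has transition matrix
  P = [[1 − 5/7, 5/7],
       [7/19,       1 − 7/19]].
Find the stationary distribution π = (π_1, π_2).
π_1 = 49/144, π_2 = 95/144

Solve πP = π with π_1 + π_2 = 1. From πP = π: π_1 · (1 − 5/7) + π_2 · 7/19 = π_1 ⇒ π_2 · 7/19 = π_1 · 5/7 ⇒ π_2/π_1 = (5/7)/(7/19) = 95/49. Together with π_1 + π_2 = 1:
  π_1 = (7/19)/(5/7 + 7/19) = (7/19)/(144/133) = 49/144,
  π_2 = (5/7)/(5/7 + 7/19) = (5/7)/(144/133) = 95/144.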